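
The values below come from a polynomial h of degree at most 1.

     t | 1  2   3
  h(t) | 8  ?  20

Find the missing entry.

The 2 known points determine the degree-1 polynomial uniquely.
Write h(t) = at + b. Substituting each data point gives a linear system:
  a + b = 8
  3a + b = 20
Solving the system yields a = 6, b = 2.
So h(t) = 6t + 2.
Then h(2) = 14.

14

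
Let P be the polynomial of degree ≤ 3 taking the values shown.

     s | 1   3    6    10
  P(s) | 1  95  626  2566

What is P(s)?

Write P(s) = as^3 + bs^2 + cs + d. Substituting each data point gives a linear system:
  a + b + c + d = 1
  27a + 9b + 3c + d = 95
  216a + 36b + 6c + d = 626
  1000a + 100b + 10c + d = 2566
Solving the system yields a = 2, b = 6, c = -3, d = -4.
So P(s) = 2s^3 + 6s^2 - 3s - 4.
Check: P(1) = 1. ✓

P(s) = 2s^3 + 6s^2 - 3s - 4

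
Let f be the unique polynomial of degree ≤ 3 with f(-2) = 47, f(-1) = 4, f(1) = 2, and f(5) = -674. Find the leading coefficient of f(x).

-6

Write f(x) = ax^3 + bx^2 + cx + d. Substituting each data point gives a linear system:
  -8a + 4b - 2c + d = 47
  -a + b - c + d = 4
  a + b + c + d = 2
  125a + 25b + 5c + d = -674
Solving the system yields a = -6, b = 2, c = 5, d = 1.
So f(x) = -6x³ + 2x² + 5x + 1.
The leading coefficient is -6.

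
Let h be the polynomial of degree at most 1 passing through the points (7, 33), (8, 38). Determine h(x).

Write h(x) = ax + b. Substituting each data point gives a linear system:
  7a + b = 33
  8a + b = 38
Solving the system yields a = 5, b = -2.
So h(x) = 5x - 2.
Check: h(7) = 33. ✓

h(x) = 5x - 2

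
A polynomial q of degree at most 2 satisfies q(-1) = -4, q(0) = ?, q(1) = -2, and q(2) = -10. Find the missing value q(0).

0

On equispaced nodes a degree-2 polynomial has vanishing third forward difference, so
  - q(-1) + 3·q(0) - 3·q(1) + q(2) = 0.
Substituting the known values and solving for q(0):
  3·q(0) = 0
  q(0) = 0.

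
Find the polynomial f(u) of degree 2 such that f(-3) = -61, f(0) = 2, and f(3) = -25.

f(u) = -5u^2 + 6u + 2

Write f(u) = au^2 + bu + c. Substituting each data point gives a linear system:
  9a - 3b + c = -61
  c = 2
  9a + 3b + c = -25
Solving the system yields a = -5, b = 6, c = 2.
So f(u) = -5u^2 + 6u + 2.
Check: f(-3) = -61. ✓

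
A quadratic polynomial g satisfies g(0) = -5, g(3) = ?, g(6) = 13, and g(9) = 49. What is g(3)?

-5

On equispaced nodes a degree-2 polynomial has vanishing third forward difference, so
  - g(0) + 3·g(3) - 3·g(6) + g(9) = 0.
Substituting the known values and solving for g(3):
  3·g(3) = -15
  g(3) = -5.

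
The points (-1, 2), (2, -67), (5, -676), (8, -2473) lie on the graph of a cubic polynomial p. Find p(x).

p(x) = -4x^3 - 6x^2 - 5x - 1

Using the Lagrange interpolation formula with nodes -1, 2, 5, 8:
  L_0(x) = (x - 2)(x - 5)(x - 8) / -162
  L_1(x) = (x + 1)(x - 5)(x - 8) / 54
  L_2(x) = (x + 1)(x - 2)(x - 8) / -54
  L_3(x) = (x + 1)(x - 2)(x - 5) / 162
Then p(x) = 2·L_0(x) - 67·L_1(x) - 676·L_2(x) - 2473·L_3(x).
Expanding and collecting terms gives p(x) = -4x³ - 6x² - 5x - 1.
Check: p(8) = -2473. ✓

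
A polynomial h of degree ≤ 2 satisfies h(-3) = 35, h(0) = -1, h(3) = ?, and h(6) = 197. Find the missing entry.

On equispaced nodes a degree-2 polynomial has vanishing third forward difference, so
  - h(-3) + 3·h(0) - 3·h(3) + h(6) = 0.
Substituting the known values and solving for h(3):
  -3·h(3) = -159
  h(3) = 53.

53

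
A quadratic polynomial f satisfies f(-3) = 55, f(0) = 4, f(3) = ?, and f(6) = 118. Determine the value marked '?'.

25

The 3 known points determine the degree-2 polynomial uniquely.
Write f(s) = as^2 + bs + c. Substituting each data point gives a linear system:
  9a - 3b + c = 55
  c = 4
  36a + 6b + c = 118
Solving the system yields a = 4, b = -5, c = 4.
So f(s) = 4s² - 5s + 4.
Then f(3) = 25.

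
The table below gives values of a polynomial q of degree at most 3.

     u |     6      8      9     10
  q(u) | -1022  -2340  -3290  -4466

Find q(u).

q(u) = -4u^3 - 5u^2 + 3u + 4

Write q(u) = au^3 + bu^2 + cu + d. Substituting each data point gives a linear system:
  216a + 36b + 6c + d = -1022
  512a + 64b + 8c + d = -2340
  729a + 81b + 9c + d = -3290
  1000a + 100b + 10c + d = -4466
Solving the system yields a = -4, b = -5, c = 3, d = 4.
So q(u) = -4u³ - 5u² + 3u + 4.
Check: q(8) = -2340. ✓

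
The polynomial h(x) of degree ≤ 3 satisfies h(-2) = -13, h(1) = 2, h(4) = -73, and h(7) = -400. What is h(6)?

Using the Lagrange interpolation formula with nodes -2, 1, 4, 7:
  L_0(x) = (x - 1)(x - 4)(x - 7) / -162
  L_1(x) = (x + 2)(x - 4)(x - 7) / 54
  L_2(x) = (x + 2)(x - 1)(x - 7) / -54
  L_3(x) = (x + 2)(x - 1)(x - 4) / 162
Then h(x) = -13·L_0(x) + 2·L_1(x) - 73·L_2(x) - 400·L_3(x).
Expanding and collecting terms gives h(x) = -x³ - 2x² + 6x - 1.
Evaluating at x = 6: h(6) = -253.

-253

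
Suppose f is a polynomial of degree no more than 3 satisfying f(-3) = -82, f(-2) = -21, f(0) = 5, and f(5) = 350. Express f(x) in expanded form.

Using the Lagrange interpolation formula with nodes -3, -2, 0, 5:
  L_0(x) = (x + 2)x(x - 5) / -24
  L_1(x) = (x + 3)x(x - 5) / 14
  L_2(x) = (x + 3)(x + 2)(x - 5) / -30
  L_3(x) = (x + 3)(x + 2)x / 280
Then f(x) = -82·L_0(x) - 21·L_1(x) + 5·L_2(x) + 350·L_3(x).
Expanding and collecting terms gives f(x) = 3x³ - x² - x + 5.
Check: f(-2) = -21. ✓

f(x) = 3x^3 - x^2 - x + 5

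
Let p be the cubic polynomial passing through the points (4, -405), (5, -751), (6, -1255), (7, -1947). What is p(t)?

p(t) = -5t^3 - 4t^2 - 5t - 1

Write p(t) = at^3 + bt^2 + ct + d. Substituting each data point gives a linear system:
  64a + 16b + 4c + d = -405
  125a + 25b + 5c + d = -751
  216a + 36b + 6c + d = -1255
  343a + 49b + 7c + d = -1947
Solving the system yields a = -5, b = -4, c = -5, d = -1.
So p(t) = -5t³ - 4t² - 5t - 1.
Check: p(6) = -1255. ✓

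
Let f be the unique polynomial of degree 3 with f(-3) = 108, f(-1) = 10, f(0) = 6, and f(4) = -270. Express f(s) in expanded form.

f(s) = -4s^3 - s^2 - s + 6

Write f(s) = as^3 + bs^2 + cs + d. Substituting each data point gives a linear system:
  -27a + 9b - 3c + d = 108
  -a + b - c + d = 10
  d = 6
  64a + 16b + 4c + d = -270
Solving the system yields a = -4, b = -1, c = -1, d = 6.
So f(s) = -4s³ - s² - s + 6.
Check: f(4) = -270. ✓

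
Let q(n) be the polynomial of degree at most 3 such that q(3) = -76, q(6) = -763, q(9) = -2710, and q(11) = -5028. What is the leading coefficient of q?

Write q(n) = an^3 + bn^2 + cn + d. Substituting each data point gives a linear system:
  27a + 9b + 3c + d = -76
  216a + 36b + 6c + d = -763
  729a + 81b + 9c + d = -2710
  1331a + 121b + 11c + d = -5028
Solving the system yields a = -4, b = 2, c = 5, d = -1.
So q(n) = -4n^3 + 2n^2 + 5n - 1.
The leading coefficient is -4.

-4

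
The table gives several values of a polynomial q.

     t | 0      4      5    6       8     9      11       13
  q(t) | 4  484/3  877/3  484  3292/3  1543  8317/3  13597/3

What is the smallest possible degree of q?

Divided differences on the nodes 0, 4, 5, 6, 8, 9, 11, 13:
  order 0: 4  484/3  877/3  484  3292/3  1543  8317/3  13597/3
  order 1: 118/3  131  575/3  920/3  1337/3  1844/3  880
  order 2: 55/3  91/3  115/3  139/3  169/3  199/3
  order 3: 2  2  2  2  2
  order 4: 0  0  0  0
  order 5: 0  0  0
  order 6: 0  0
  order 7: 0
The order-3 divided differences are all 2 (nonzero) and every higher order vanishes, so the data lies on a polynomial of degree exactly 3.

3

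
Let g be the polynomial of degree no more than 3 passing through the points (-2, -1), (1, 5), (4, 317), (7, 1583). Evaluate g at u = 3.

139

Write g(u) = au^3 + bu^2 + cu + d. Substituting each data point gives a linear system:
  -8a + 4b - 2c + d = -1
  a + b + c + d = 5
  64a + 16b + 4c + d = 317
  343a + 49b + 7c + d = 1583
Solving the system yields a = 4, b = 5, c = -5, d = 1.
So g(u) = 4u³ + 5u² - 5u + 1.
Then g(3) = 139.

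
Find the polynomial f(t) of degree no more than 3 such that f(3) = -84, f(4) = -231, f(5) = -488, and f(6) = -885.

Using the Lagrange interpolation formula with nodes 3, 4, 5, 6:
  L_0(t) = (t - 4)(t - 5)(t - 6) / -6
  L_1(t) = (t - 3)(t - 5)(t - 6) / 2
  L_2(t) = (t - 3)(t - 4)(t - 6) / -2
  L_3(t) = (t - 3)(t - 4)(t - 5) / 6
Then f(t) = -84·L_0(t) - 231·L_1(t) - 488·L_2(t) - 885·L_3(t).
Expanding and collecting terms gives f(t) = -5t^3 + 5t^2 + 3t - 3.
Check: f(5) = -488. ✓

f(t) = -5t^3 + 5t^2 + 3t - 3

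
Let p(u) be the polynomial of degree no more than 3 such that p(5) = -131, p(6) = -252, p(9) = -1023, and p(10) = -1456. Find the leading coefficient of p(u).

-2

Write p(u) = au^3 + bu^2 + cu + d. Substituting each data point gives a linear system:
  125a + 25b + 5c + d = -131
  216a + 36b + 6c + d = -252
  729a + 81b + 9c + d = -1023
  1000a + 100b + 10c + d = -1456
Solving the system yields a = -2, b = 6, c = -5, d = -6.
So p(u) = -2u^3 + 6u^2 - 5u - 6.
The leading coefficient is -2.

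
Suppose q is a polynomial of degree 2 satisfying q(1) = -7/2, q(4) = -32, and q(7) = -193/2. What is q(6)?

-71

Write q(s) = as^2 + bs + c. Substituting each data point gives a linear system:
  a + b + c = -7/2
  16a + 4b + c = -32
  49a + 7b + c = -193/2
Solving the system yields a = -2, b = 1/2, c = -2.
So q(s) = -2s^2 + (1/2)s - 2.
Then q(6) = -71.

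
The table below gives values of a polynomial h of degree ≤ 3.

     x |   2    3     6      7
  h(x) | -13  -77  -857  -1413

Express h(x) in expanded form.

h(x) = -5x^3 + 6x^2 + x + 1

Write h(x) = ax^3 + bx^2 + cx + d. Substituting each data point gives a linear system:
  8a + 4b + 2c + d = -13
  27a + 9b + 3c + d = -77
  216a + 36b + 6c + d = -857
  343a + 49b + 7c + d = -1413
Solving the system yields a = -5, b = 6, c = 1, d = 1.
So h(x) = -5x^3 + 6x^2 + x + 1.
Check: h(7) = -1413. ✓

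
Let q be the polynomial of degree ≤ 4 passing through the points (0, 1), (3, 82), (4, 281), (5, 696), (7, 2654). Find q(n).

q(n) = n^4 + n^3 - n^2 - 6n + 1

Write q(n) = an^4 + bn^3 + cn^2 + dn + e. Substituting each data point gives a linear system:
  e = 1
  81a + 27b + 9c + 3d + e = 82
  256a + 64b + 16c + 4d + e = 281
  625a + 125b + 25c + 5d + e = 696
  2401a + 343b + 49c + 7d + e = 2654
Solving the system yields a = 1, b = 1, c = -1, d = -6, e = 1.
So q(n) = n^4 + n^3 - n^2 - 6n + 1.
Check: q(0) = 1. ✓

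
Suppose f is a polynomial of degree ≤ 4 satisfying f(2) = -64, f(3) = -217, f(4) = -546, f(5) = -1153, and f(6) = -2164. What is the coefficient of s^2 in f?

Write f(s) = as^4 + bs^3 + cs^2 + ds + e. Substituting each data point gives a linear system:
  16a + 8b + 4c + 2d + e = -64
  81a + 27b + 9c + 3d + e = -217
  256a + 64b + 16c + 4d + e = -546
  625a + 125b + 25c + 5d + e = -1153
  1296a + 216b + 36c + 6d + e = -2164
Solving the system yields a = -1, b = -3, c = -6, d = -1, e = 2.
So f(s) = -s^4 - 3s^3 - 6s^2 - s + 2.
The coefficient of s^2 is -6.

-6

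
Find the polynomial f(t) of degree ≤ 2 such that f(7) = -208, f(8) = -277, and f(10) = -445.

Using the Lagrange interpolation formula with nodes 7, 8, 10:
  L_0(t) = (t - 8)(t - 10) / 3
  L_1(t) = (t - 7)(t - 10) / -2
  L_2(t) = (t - 7)(t - 8) / 6
Then f(t) = -208·L_0(t) - 277·L_1(t) - 445·L_2(t).
Expanding and collecting terms gives f(t) = -5t² + 6t - 5.
Check: f(10) = -445. ✓

f(t) = -5t^2 + 6t - 5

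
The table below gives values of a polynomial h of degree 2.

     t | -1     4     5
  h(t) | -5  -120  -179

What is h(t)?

h(t) = -6t^2 - 5t - 4

Write h(t) = at^2 + bt + c. Substituting each data point gives a linear system:
  a - b + c = -5
  16a + 4b + c = -120
  25a + 5b + c = -179
Solving the system yields a = -6, b = -5, c = -4.
So h(t) = -6t^2 - 5t - 4.
Check: h(-1) = -5. ✓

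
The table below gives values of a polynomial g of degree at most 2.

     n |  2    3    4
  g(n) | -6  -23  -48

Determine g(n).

g(n) = -4n^2 + 3n + 4

Write g(n) = an^2 + bn + c. Substituting each data point gives a linear system:
  4a + 2b + c = -6
  9a + 3b + c = -23
  16a + 4b + c = -48
Solving the system yields a = -4, b = 3, c = 4.
So g(n) = -4n^2 + 3n + 4.
Check: g(4) = -48. ✓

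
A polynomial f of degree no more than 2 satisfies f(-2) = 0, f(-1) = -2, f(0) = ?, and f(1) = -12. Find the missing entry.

On equispaced nodes a degree-2 polynomial has vanishing third forward difference, so
  - f(-2) + 3·f(-1) - 3·f(0) + f(1) = 0.
Substituting the known values and solving for f(0):
  -3·f(0) = 18
  f(0) = -6.

-6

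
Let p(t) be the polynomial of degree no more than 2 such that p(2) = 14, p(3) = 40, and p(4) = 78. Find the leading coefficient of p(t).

6

Write p(t) = at^2 + bt + c. Substituting each data point gives a linear system:
  4a + 2b + c = 14
  9a + 3b + c = 40
  16a + 4b + c = 78
Solving the system yields a = 6, b = -4, c = -2.
So p(t) = 6t² - 4t - 2.
The leading coefficient is 6.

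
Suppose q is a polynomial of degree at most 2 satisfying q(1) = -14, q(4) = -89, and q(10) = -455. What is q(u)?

Write q(u) = au^2 + bu + c. Substituting each data point gives a linear system:
  a + b + c = -14
  16a + 4b + c = -89
  100a + 10b + c = -455
Solving the system yields a = -4, b = -5, c = -5.
So q(u) = -4u^2 - 5u - 5.
Check: q(10) = -455. ✓

q(u) = -4u^2 - 5u - 5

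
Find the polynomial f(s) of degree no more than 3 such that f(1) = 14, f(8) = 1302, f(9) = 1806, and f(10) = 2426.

f(s) = 2s^3 + 4s^2 + 2s + 6

Write f(s) = as^3 + bs^2 + cs + d. Substituting each data point gives a linear system:
  a + b + c + d = 14
  512a + 64b + 8c + d = 1302
  729a + 81b + 9c + d = 1806
  1000a + 100b + 10c + d = 2426
Solving the system yields a = 2, b = 4, c = 2, d = 6.
So f(s) = 2s^3 + 4s^2 + 2s + 6.
Check: f(9) = 1806. ✓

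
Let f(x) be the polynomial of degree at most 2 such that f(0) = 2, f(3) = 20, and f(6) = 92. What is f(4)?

Write f(x) = ax^2 + bx + c. Substituting each data point gives a linear system:
  c = 2
  9a + 3b + c = 20
  36a + 6b + c = 92
Solving the system yields a = 3, b = -3, c = 2.
So f(x) = 3x^2 - 3x + 2.
Then f(4) = 38.

38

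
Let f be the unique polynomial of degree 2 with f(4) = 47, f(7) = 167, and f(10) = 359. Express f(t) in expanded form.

Write f(t) = at^2 + bt + c. Substituting each data point gives a linear system:
  16a + 4b + c = 47
  49a + 7b + c = 167
  100a + 10b + c = 359
Solving the system yields a = 4, b = -4, c = -1.
So f(t) = 4t^2 - 4t - 1.
Check: f(4) = 47. ✓

f(t) = 4t^2 - 4t - 1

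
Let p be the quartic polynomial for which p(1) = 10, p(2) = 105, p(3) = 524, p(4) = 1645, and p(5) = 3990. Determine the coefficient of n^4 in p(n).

6

Write p(n) = an^4 + bn^3 + cn^2 + dn + e. Substituting each data point gives a linear system:
  a + b + c + d + e = 10
  16a + 8b + 4c + 2d + e = 105
  81a + 27b + 9c + 3d + e = 524
  256a + 64b + 16c + 4d + e = 1645
  625a + 125b + 25c + 5d + e = 3990
Solving the system yields a = 6, b = 3, c = -6, d = 2, e = 5.
So p(n) = 6n^4 + 3n^3 - 6n^2 + 2n + 5.
The leading coefficient is 6.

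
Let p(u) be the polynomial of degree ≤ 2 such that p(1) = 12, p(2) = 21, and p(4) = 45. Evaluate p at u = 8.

Write p(u) = au^2 + bu + c. Substituting each data point gives a linear system:
  a + b + c = 12
  4a + 2b + c = 21
  16a + 4b + c = 45
Solving the system yields a = 1, b = 6, c = 5.
So p(u) = u^2 + 6u + 5.
Then p(8) = 117.

117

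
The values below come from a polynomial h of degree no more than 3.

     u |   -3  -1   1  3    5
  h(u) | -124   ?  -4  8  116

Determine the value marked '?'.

On equispaced nodes a degree-3 polynomial has vanishing fourth forward difference, so
  h(-3) - 4·h(-1) + 6·h(1) - 4·h(3) + h(5) = 0.
Substituting the known values and solving for h(-1):
  -4·h(-1) = 64
  h(-1) = -16.

-16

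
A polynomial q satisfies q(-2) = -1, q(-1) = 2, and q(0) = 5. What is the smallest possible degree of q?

1

Forward differences of the values at t = -2, -1, 0:
  q  : -1  2  5
  Δ  : 3  3
  Δ^2: 0
The first differences are constant (3) and nonzero, while all higher differences vanish, so the minimal degree is 1.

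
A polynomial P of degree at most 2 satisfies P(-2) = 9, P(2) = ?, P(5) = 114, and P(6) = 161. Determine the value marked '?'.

21

The 3 known points determine the degree-2 polynomial uniquely.
Write P(t) = at^2 + bt + c. Substituting each data point gives a linear system:
  4a - 2b + c = 9
  25a + 5b + c = 114
  36a + 6b + c = 161
Solving the system yields a = 4, b = 3, c = -1.
So P(t) = 4t^2 + 3t - 1.
Then P(2) = 21.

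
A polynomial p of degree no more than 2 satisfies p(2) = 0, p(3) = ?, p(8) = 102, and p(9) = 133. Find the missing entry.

7

The 3 known points determine the degree-2 polynomial uniquely.
Write p(t) = at^2 + bt + c. Substituting each data point gives a linear system:
  4a + 2b + c = 0
  64a + 8b + c = 102
  81a + 9b + c = 133
Solving the system yields a = 2, b = -3, c = -2.
So p(t) = 2t^2 - 3t - 2.
Then p(3) = 7.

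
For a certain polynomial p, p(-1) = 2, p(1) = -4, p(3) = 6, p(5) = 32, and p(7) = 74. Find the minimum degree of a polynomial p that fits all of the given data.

Forward differences of the values at x = -1, 1, 3, 5, 7:
  p  : 2  -4  6  32  74
  Δ  : -6  10  26  42
  Δ^2: 16  16  16
  Δ^3: 0  0
  Δ^4: 0
The second differences are constant (16) and nonzero, while all higher differences vanish, so the minimal degree is 2.

2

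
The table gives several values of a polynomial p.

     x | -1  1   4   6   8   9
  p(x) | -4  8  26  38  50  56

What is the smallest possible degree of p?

Divided differences on the nodes -1, 1, 4, 6, 8, 9:
  order 0: -4  8  26  38  50  56
  order 1: 6  6  6  6  6
  order 2: 0  0  0  0
  order 3: 0  0  0
  order 4: 0  0
  order 5: 0
The order-1 divided differences are all 6 (nonzero) and every higher order vanishes, so the data lies on a polynomial of degree exactly 1.

1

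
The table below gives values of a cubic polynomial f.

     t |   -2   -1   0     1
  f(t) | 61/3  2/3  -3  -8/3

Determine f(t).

f(t) = -2t^3 + 2t^2 + (1/3)t - 3

Using the Lagrange interpolation formula with nodes -2, -1, 0, 1:
  L_0(t) = (t + 1)t(t - 1) / -6
  L_1(t) = (t + 2)t(t - 1) / 2
  L_2(t) = (t + 2)(t + 1)(t - 1) / -2
  L_3(t) = (t + 2)(t + 1)t / 6
Then f(t) = 61/3·L_0(t) + 2/3·L_1(t) - 3·L_2(t) - 8/3·L_3(t).
Expanding and collecting terms gives f(t) = -2t^3 + 2t^2 + (1/3)t - 3.
Check: f(0) = -3. ✓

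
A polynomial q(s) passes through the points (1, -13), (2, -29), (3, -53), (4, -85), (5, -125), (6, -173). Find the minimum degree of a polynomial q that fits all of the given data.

2

Forward differences of the values at s = 1, 2, 3, 4, 5, 6:
  q  : -13  -29  -53  -85  -125  -173
  Δ  : -16  -24  -32  -40  -48
  Δ^2: -8  -8  -8  -8
  Δ^3: 0  0  0
  Δ^4: 0  0
  Δ^5: 0
The second differences are constant (-8) and nonzero, while all higher differences vanish, so the minimal degree is 2.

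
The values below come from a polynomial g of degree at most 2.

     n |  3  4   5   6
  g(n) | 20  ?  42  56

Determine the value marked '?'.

On equispaced nodes a degree-2 polynomial has vanishing third forward difference, so
  - g(3) + 3·g(4) - 3·g(5) + g(6) = 0.
Substituting the known values and solving for g(4):
  3·g(4) = 90
  g(4) = 30.

30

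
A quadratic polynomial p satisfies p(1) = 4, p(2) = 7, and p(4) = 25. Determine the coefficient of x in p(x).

Write p(x) = ax^2 + bx + c. Substituting each data point gives a linear system:
  a + b + c = 4
  4a + 2b + c = 7
  16a + 4b + c = 25
Solving the system yields a = 2, b = -3, c = 5.
So p(x) = 2x² - 3x + 5.
The coefficient of x is -3.

-3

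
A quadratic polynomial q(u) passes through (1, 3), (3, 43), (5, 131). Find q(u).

q(u) = 6u^2 - 4u + 1

Using the Lagrange interpolation formula with nodes 1, 3, 5:
  L_0(u) = (u - 3)(u - 5) / 8
  L_1(u) = (u - 1)(u - 5) / -4
  L_2(u) = (u - 1)(u - 3) / 8
Then q(u) = 3·L_0(u) + 43·L_1(u) + 131·L_2(u).
Expanding and collecting terms gives q(u) = 6u^2 - 4u + 1.
Check: q(5) = 131. ✓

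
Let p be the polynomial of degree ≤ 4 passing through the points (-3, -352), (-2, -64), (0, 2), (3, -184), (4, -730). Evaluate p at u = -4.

-1122

Write p(u) = au^4 + bu^3 + cu^2 + du + e. Substituting each data point gives a linear system:
  81a - 27b + 9c - 3d + e = -352
  16a - 8b + 4c - 2d + e = -64
  e = 2
  81a + 27b + 9c + 3d + e = -184
  256a + 64b + 16c + 4d + e = -730
Solving the system yields a = -4, b = 3, c = 6, d = 1, e = 2.
So p(u) = -4u^4 + 3u^3 + 6u^2 + u + 2.
Then p(-4) = -1122.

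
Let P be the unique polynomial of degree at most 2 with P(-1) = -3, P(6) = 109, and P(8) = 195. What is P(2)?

Using the Lagrange interpolation formula with nodes -1, 6, 8:
  L_0(x) = (x - 6)(x - 8) / 63
  L_1(x) = (x + 1)(x - 8) / -14
  L_2(x) = (x + 1)(x - 6) / 18
Then P(x) = -3·L_0(x) + 109·L_1(x) + 195·L_2(x).
Expanding and collecting terms gives P(x) = 3x^2 + x - 5.
Evaluating at x = 2: P(2) = 9.

9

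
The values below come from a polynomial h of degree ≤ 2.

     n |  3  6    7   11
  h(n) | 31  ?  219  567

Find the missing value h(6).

157

The 3 known points determine the degree-2 polynomial uniquely.
Write h(n) = an^2 + bn + c. Substituting each data point gives a linear system:
  9a + 3b + c = 31
  49a + 7b + c = 219
  121a + 11b + c = 567
Solving the system yields a = 5, b = -3, c = -5.
So h(n) = 5n² - 3n - 5.
Then h(6) = 157.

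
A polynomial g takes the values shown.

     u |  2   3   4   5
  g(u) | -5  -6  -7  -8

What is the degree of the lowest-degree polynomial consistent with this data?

Forward differences of the values at u = 2, 3, 4, 5:
  g  : -5  -6  -7  -8
  Δ  : -1  -1  -1
  Δ^2: 0  0
  Δ^3: 0
The first differences are constant (-1) and nonzero, while all higher differences vanish, so the minimal degree is 1.

1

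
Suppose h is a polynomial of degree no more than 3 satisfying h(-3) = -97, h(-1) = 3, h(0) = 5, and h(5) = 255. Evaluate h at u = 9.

1823

Write h(u) = au^3 + bu^2 + cu + d. Substituting each data point gives a linear system:
  -27a + 9b - 3c + d = -97
  -a + b - c + d = 3
  d = 5
  125a + 25b + 5c + d = 255
Solving the system yields a = 3, b = -4, c = -5, d = 5.
So h(u) = 3u^3 - 4u^2 - 5u + 5.
Then h(9) = 1823.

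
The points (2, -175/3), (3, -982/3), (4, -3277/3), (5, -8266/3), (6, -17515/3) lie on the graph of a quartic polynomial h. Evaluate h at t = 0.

Using the Lagrange interpolation formula with nodes 2, 3, 4, 5, 6:
  L_0(t) = (t - 3)(t - 4)(t - 5)(t - 6) / 24
  L_1(t) = (t - 2)(t - 4)(t - 5)(t - 6) / -6
  L_2(t) = (t - 2)(t - 3)(t - 5)(t - 6) / 4
  L_3(t) = (t - 2)(t - 3)(t - 4)(t - 6) / -6
  L_4(t) = (t - 2)(t - 3)(t - 4)(t - 5) / 24
Then h(t) = -175/3·L_0(t) - 982/3·L_1(t) - 3277/3·L_2(t) - 8266/3·L_3(t) - 17515/3·L_4(t).
Expanding and collecting terms gives h(t) = -5t^4 + 3t^3 - t - 1/3.
Evaluating at t = 0: h(0) = -1/3.

-1/3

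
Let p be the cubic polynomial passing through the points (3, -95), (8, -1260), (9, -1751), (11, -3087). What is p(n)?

p(n) = -2n^3 - 3n^2 - 6n + 4

Write p(n) = an^3 + bn^2 + cn + d. Substituting each data point gives a linear system:
  27a + 9b + 3c + d = -95
  512a + 64b + 8c + d = -1260
  729a + 81b + 9c + d = -1751
  1331a + 121b + 11c + d = -3087
Solving the system yields a = -2, b = -3, c = -6, d = 4.
So p(n) = -2n^3 - 3n^2 - 6n + 4.
Check: p(3) = -95. ✓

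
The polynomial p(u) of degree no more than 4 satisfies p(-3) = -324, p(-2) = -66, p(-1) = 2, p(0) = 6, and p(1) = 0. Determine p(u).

Write p(u) = au^4 + bu^3 + cu^2 + du + e. Substituting each data point gives a linear system:
  81a - 27b + 9c - 3d + e = -324
  16a - 8b + 4c - 2d + e = -66
  a - b + c - d + e = 2
  e = 6
  a + b + c + d + e = 0
Solving the system yields a = -3, b = 3, c = -2, d = -4, e = 6.
So p(u) = -3u⁴ + 3u³ - 2u² - 4u + 6.
Check: p(1) = 0. ✓

p(u) = -3u^4 + 3u^3 - 2u^2 - 4u + 6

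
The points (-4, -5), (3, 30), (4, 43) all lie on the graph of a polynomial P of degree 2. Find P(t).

Write P(t) = at^2 + bt + c. Substituting each data point gives a linear system:
  16a - 4b + c = -5
  9a + 3b + c = 30
  16a + 4b + c = 43
Solving the system yields a = 1, b = 6, c = 3.
So P(t) = t² + 6t + 3.
Check: P(-4) = -5. ✓

P(t) = t^2 + 6t + 3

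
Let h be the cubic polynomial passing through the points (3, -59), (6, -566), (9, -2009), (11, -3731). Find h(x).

h(x) = -3x^3 + 2x^2 + 2x - 2

Using the Lagrange interpolation formula with nodes 3, 6, 9, 11:
  L_0(x) = (x - 6)(x - 9)(x - 11) / -144
  L_1(x) = (x - 3)(x - 9)(x - 11) / 45
  L_2(x) = (x - 3)(x - 6)(x - 11) / -36
  L_3(x) = (x - 3)(x - 6)(x - 9) / 80
Then h(x) = -59·L_0(x) - 566·L_1(x) - 2009·L_2(x) - 3731·L_3(x).
Expanding and collecting terms gives h(x) = -3x^3 + 2x^2 + 2x - 2.
Check: h(11) = -3731. ✓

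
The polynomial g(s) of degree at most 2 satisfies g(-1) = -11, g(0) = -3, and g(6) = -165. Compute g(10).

-473

Write g(s) = as^2 + bs + c. Substituting each data point gives a linear system:
  a - b + c = -11
  c = -3
  36a + 6b + c = -165
Solving the system yields a = -5, b = 3, c = -3.
So g(s) = -5s² + 3s - 3.
Then g(10) = -473.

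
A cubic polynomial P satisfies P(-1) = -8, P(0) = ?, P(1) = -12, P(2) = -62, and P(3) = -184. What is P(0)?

-4

On equispaced nodes a degree-3 polynomial has vanishing fourth forward difference, so
  P(-1) - 4·P(0) + 6·P(1) - 4·P(2) + P(3) = 0.
Substituting the known values and solving for P(0):
  -4·P(0) = 16
  P(0) = -4.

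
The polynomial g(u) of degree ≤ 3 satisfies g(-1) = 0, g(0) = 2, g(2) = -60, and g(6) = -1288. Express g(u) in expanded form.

Using the Lagrange interpolation formula with nodes -1, 0, 2, 6:
  L_0(u) = u(u - 2)(u - 6) / -21
  L_1(u) = (u + 1)(u - 2)(u - 6) / 12
  L_2(u) = (u + 1)u(u - 6) / -24
  L_3(u) = (u + 1)u(u - 2) / 168
Then g(u) = 0·L_0(u) + 2·L_1(u) - 60·L_2(u) - 1288·L_3(u).
Expanding and collecting terms gives g(u) = -5u^3 - 6u^2 + u + 2.
Check: g(-1) = 0. ✓

g(u) = -5u^3 - 6u^2 + u + 2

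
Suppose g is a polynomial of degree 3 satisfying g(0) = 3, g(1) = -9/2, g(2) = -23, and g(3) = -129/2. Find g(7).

-1401/2

Forward differences of the values at u = 0, 1, 2, 3:
  g  : 3  -9/2  -23  -129/2
  Δ  : -15/2  -37/2  -83/2
  Δ^2: -11  -23
  Δ^3: -12
The third differences are constant, confirming degree 3.
Interpolating (Newton forward form) and evaluating at u = 7 gives g(7) = -1401/2.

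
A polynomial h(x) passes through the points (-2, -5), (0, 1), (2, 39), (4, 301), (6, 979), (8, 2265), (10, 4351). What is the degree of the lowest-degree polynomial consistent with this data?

Forward differences of the values at x = -2, 0, 2, 4, 6, 8, 10:
  h  : -5  1  39  301  979  2265  4351
  Δ  : 6  38  262  678  1286  2086
  Δ^2: 32  224  416  608  800
  Δ^3: 192  192  192  192
  Δ^4: 0  0  0
  Δ^5: 0  0
  Δ^6: 0
The third differences are constant (192) and nonzero, while all higher differences vanish, so the minimal degree is 3.

3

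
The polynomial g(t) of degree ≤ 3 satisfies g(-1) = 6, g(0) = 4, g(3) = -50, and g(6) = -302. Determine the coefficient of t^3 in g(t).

-1

Write g(t) = at^3 + bt^2 + ct + d. Substituting each data point gives a linear system:
  -a + b - c + d = 6
  d = 4
  27a + 9b + 3c + d = -50
  216a + 36b + 6c + d = -302
Solving the system yields a = -1, b = -2, c = -3, d = 4.
So g(t) = -t^3 - 2t^2 - 3t + 4.
The leading coefficient is -1.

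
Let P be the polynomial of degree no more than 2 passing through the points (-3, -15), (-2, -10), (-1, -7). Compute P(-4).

-22

Forward differences of the values at s = -3, -2, -1:
  P  : -15  -10  -7
  Δ  : 5  3
  Δ^2: -2
The second differences are constant, confirming degree 2.
Interpolating (Newton forward form) and evaluating at s = -4 gives P(-4) = -22.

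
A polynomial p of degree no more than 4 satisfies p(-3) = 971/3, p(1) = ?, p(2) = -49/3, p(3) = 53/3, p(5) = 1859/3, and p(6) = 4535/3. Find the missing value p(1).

The 5 known points determine the degree-4 polynomial uniquely.
Write p(u) = au^4 + bu^3 + cu^2 + du + e. Substituting each data point gives a linear system:
  81a - 27b + 9c - 3d + e = 971/3
  16a + 8b + 4c + 2d + e = -49/3
  81a + 27b + 9c + 3d + e = 53/3
  625a + 125b + 25c + 5d + e = 1859/3
  1296a + 216b + 36c + 6d + e = 4535/3
Solving the system yields a = 2, b = -5, c = 1, d = -6, e = -1/3.
So p(u) = 2u^4 - 5u^3 + u^2 - 6u - 1/3.
Then p(1) = -25/3.

-25/3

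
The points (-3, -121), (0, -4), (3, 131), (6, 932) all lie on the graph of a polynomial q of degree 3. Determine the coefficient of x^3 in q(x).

Write q(x) = ax^3 + bx^2 + cx + d. Substituting each data point gives a linear system:
  -27a + 9b - 3c + d = -121
  d = -4
  27a + 9b + 3c + d = 131
  216a + 36b + 6c + d = 932
Solving the system yields a = 4, b = 1, c = 6, d = -4.
So q(x) = 4x³ + x² + 6x - 4.
The leading coefficient is 4.

4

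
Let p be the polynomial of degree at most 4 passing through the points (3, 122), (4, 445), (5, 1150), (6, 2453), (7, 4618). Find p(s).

p(s) = 2s^4 - 3s^2 - 6s + 5

Write p(s) = as^4 + bs^3 + cs^2 + ds + e. Substituting each data point gives a linear system:
  81a + 27b + 9c + 3d + e = 122
  256a + 64b + 16c + 4d + e = 445
  625a + 125b + 25c + 5d + e = 1150
  1296a + 216b + 36c + 6d + e = 2453
  2401a + 343b + 49c + 7d + e = 4618
Solving the system yields a = 2, b = 0, c = -3, d = -6, e = 5.
So p(s) = 2s⁴ - 3s² - 6s + 5.
Check: p(5) = 1150. ✓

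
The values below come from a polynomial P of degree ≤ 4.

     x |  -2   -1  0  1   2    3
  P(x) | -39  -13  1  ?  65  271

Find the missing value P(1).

On equispaced nodes a degree-4 polynomial has vanishing fifth forward difference, so
  - P(-2) + 5·P(-1) - 10·P(0) + 10·P(1) - 5·P(2) + P(3) = 0.
Substituting the known values and solving for P(1):
  10·P(1) = 90
  P(1) = 9.

9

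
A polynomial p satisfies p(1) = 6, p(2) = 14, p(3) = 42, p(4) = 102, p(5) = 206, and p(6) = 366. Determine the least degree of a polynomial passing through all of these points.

3

Forward differences of the values at n = 1, 2, 3, 4, 5, 6:
  p  : 6  14  42  102  206  366
  Δ  : 8  28  60  104  160
  Δ^2: 20  32  44  56
  Δ^3: 12  12  12
  Δ^4: 0  0
  Δ^5: 0
The third differences are constant (12) and nonzero, while all higher differences vanish, so the minimal degree is 3.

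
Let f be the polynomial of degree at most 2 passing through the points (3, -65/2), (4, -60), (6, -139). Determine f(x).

Using the Lagrange interpolation formula with nodes 3, 4, 6:
  L_0(x) = (x - 4)(x - 6) / 3
  L_1(x) = (x - 3)(x - 6) / -2
  L_2(x) = (x - 3)(x - 4) / 6
Then f(x) = -65/2·L_0(x) - 60·L_1(x) - 139·L_2(x).
Expanding and collecting terms gives f(x) = -4x^2 + (1/2)x + 2.
Check: f(3) = -65/2. ✓

f(x) = -4x^2 + (1/2)x + 2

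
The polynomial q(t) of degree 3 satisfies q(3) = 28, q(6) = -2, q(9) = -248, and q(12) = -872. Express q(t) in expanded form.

q(t) = -t^3 + 6t^2 - t + 4

Write q(t) = at^3 + bt^2 + ct + d. Substituting each data point gives a linear system:
  27a + 9b + 3c + d = 28
  216a + 36b + 6c + d = -2
  729a + 81b + 9c + d = -248
  1728a + 144b + 12c + d = -872
Solving the system yields a = -1, b = 6, c = -1, d = 4.
So q(t) = -t^3 + 6t^2 - t + 4.
Check: q(6) = -2. ✓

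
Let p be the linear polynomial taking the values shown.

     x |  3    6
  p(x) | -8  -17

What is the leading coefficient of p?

Write p(x) = ax + b. Substituting each data point gives a linear system:
  3a + b = -8
  6a + b = -17
Solving the system yields a = -3, b = 1.
So p(x) = -3x + 1.
The leading coefficient is -3.

-3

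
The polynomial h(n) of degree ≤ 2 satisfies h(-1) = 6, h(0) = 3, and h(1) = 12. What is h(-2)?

Forward differences of the values at n = -1, 0, 1:
  h  : 6  3  12
  Δ  : -3  9
  Δ^2: 12
The second differences are constant, confirming degree 2.
Interpolating (Newton forward form) and evaluating at n = -2 gives h(-2) = 21.

21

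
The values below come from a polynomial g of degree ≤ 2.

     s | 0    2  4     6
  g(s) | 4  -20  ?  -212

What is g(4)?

The 3 known points determine the degree-2 polynomial uniquely.
Write g(s) = as^2 + bs + c. Substituting each data point gives a linear system:
  c = 4
  4a + 2b + c = -20
  36a + 6b + c = -212
Solving the system yields a = -6, b = 0, c = 4.
So g(s) = -6s^2 + 4.
Then g(4) = -92.

-92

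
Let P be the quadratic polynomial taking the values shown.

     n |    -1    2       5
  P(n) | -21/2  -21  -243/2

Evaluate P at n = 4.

Using the Lagrange interpolation formula with nodes -1, 2, 5:
  L_0(n) = (n - 2)(n - 5) / 18
  L_1(n) = (n + 1)(n - 5) / -9
  L_2(n) = (n + 1)(n - 2) / 18
Then P(n) = -21/2·L_0(n) - 21·L_1(n) - 243/2·L_2(n).
Expanding and collecting terms gives P(n) = -5n^2 + (3/2)n - 4.
Evaluating at n = 4: P(4) = -78.

-78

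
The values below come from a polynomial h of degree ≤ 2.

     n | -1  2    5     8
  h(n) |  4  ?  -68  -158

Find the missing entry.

On equispaced nodes a degree-2 polynomial has vanishing third forward difference, so
  - h(-1) + 3·h(2) - 3·h(5) + h(8) = 0.
Substituting the known values and solving for h(2):
  3·h(2) = -42
  h(2) = -14.

-14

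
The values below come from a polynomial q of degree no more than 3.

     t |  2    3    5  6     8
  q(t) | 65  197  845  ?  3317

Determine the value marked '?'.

The 4 known points determine the degree-3 polynomial uniquely.
Write q(t) = at^3 + bt^2 + ct + d. Substituting each data point gives a linear system:
  8a + 4b + 2c + d = 65
  27a + 9b + 3c + d = 197
  125a + 25b + 5c + d = 845
  512a + 64b + 8c + d = 3317
Solving the system yields a = 6, b = 4, c = -2, d = 5.
So q(t) = 6t³ + 4t² - 2t + 5.
Then q(6) = 1433.

1433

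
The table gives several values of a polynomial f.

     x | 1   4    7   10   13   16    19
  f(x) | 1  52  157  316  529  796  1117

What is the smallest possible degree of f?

2

Forward differences of the values at x = 1, 4, 7, 10, 13, 16, 19:
  f  : 1  52  157  316  529  796  1117
  Δ  : 51  105  159  213  267  321
  Δ^2: 54  54  54  54  54
  Δ^3: 0  0  0  0
  Δ^4: 0  0  0
  Δ^5: 0  0
  Δ^6: 0
The second differences are constant (54) and nonzero, while all higher differences vanish, so the minimal degree is 2.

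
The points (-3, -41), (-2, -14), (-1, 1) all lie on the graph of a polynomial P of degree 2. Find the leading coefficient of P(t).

Write P(t) = at^2 + bt + c. Substituting each data point gives a linear system:
  9a - 3b + c = -41
  4a - 2b + c = -14
  a - b + c = 1
Solving the system yields a = -6, b = -3, c = 4.
So P(t) = -6t^2 - 3t + 4.
The leading coefficient is -6.

-6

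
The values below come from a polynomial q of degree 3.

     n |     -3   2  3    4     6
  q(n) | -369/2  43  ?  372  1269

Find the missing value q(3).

The 4 known points determine the degree-3 polynomial uniquely.
Write q(n) = an^3 + bn^2 + cn + d. Substituting each data point gives a linear system:
  -27a + 9b - 3c + d = -369/2
  8a + 4b + 2c + d = 43
  64a + 16b + 4c + d = 372
  216a + 36b + 6c + d = 1269
Solving the system yields a = 6, b = -1, c = 5/2, d = -6.
So q(n) = 6n^3 - n^2 + (5/2)n - 6.
Then q(3) = 309/2.

309/2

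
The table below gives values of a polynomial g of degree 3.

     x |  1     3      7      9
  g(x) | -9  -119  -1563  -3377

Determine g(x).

Write g(x) = ax^3 + bx^2 + cx + d. Substituting each data point gives a linear system:
  a + b + c + d = -9
  27a + 9b + 3c + d = -119
  343a + 49b + 7c + d = -1563
  729a + 81b + 9c + d = -3377
Solving the system yields a = -5, b = 4, c = -6, d = -2.
So g(x) = -5x^3 + 4x^2 - 6x - 2.
Check: g(7) = -1563. ✓

g(x) = -5x^3 + 4x^2 - 6x - 2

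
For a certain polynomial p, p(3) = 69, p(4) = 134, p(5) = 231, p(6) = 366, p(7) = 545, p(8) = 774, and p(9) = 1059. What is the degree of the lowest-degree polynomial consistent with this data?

Forward differences of the values at x = 3, 4, 5, 6, 7, 8, 9:
  p  : 69  134  231  366  545  774  1059
  Δ  : 65  97  135  179  229  285
  Δ^2: 32  38  44  50  56
  Δ^3: 6  6  6  6
  Δ^4: 0  0  0
  Δ^5: 0  0
  Δ^6: 0
The third differences are constant (6) and nonzero, while all higher differences vanish, so the minimal degree is 3.

3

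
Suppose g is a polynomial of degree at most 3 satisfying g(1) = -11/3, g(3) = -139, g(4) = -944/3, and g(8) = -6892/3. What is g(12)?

Using the Lagrange interpolation formula with nodes 1, 3, 4, 8:
  L_0(x) = (x - 3)(x - 4)(x - 8) / -42
  L_1(x) = (x - 1)(x - 4)(x - 8) / 10
  L_2(x) = (x - 1)(x - 3)(x - 8) / -12
  L_3(x) = (x - 1)(x - 3)(x - 4) / 140
Then g(x) = -11/3·L_0(x) - 139·L_1(x) - 944/3·L_2(x) - 6892/3·L_3(x).
Expanding and collecting terms gives g(x) = -4x^3 - 4x^2 + (1/3)x + 4.
Evaluating at x = 12: g(12) = -7480.

-7480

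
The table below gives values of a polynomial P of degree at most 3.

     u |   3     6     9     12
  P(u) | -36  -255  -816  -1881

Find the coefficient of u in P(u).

-1

Write P(u) = au^3 + bu^2 + cu + d. Substituting each data point gives a linear system:
  27a + 9b + 3c + d = -36
  216a + 36b + 6c + d = -255
  729a + 81b + 9c + d = -816
  1728a + 144b + 12c + d = -1881
Solving the system yields a = -1, b = -1, c = -1, d = 3.
So P(u) = -u^3 - u^2 - u + 3.
The coefficient of u is -1.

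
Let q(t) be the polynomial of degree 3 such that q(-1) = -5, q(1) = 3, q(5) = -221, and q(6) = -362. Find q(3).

-53

Write q(t) = at^3 + bt^2 + ct + d. Substituting each data point gives a linear system:
  -a + b - c + d = -5
  a + b + c + d = 3
  125a + 25b + 5c + d = -221
  216a + 36b + 6c + d = -362
Solving the system yields a = -1, b = -5, c = 5, d = 4.
So q(t) = -t^3 - 5t^2 + 5t + 4.
Then q(3) = -53.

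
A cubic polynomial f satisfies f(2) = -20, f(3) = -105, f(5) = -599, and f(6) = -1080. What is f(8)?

-2690

Using the Lagrange interpolation formula with nodes 2, 3, 5, 6:
  L_0(t) = (t - 3)(t - 5)(t - 6) / -12
  L_1(t) = (t - 2)(t - 5)(t - 6) / 6
  L_2(t) = (t - 2)(t - 3)(t - 6) / -6
  L_3(t) = (t - 2)(t - 3)(t - 5) / 12
Then f(t) = -20·L_0(t) - 105·L_1(t) - 599·L_2(t) - 1080·L_3(t).
Expanding and collecting terms gives f(t) = -6t³ + 6t² - t + 6.
Evaluating at t = 8: f(8) = -2690.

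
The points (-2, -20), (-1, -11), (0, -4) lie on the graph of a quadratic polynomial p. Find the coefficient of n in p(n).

6

Write p(n) = an^2 + bn + c. Substituting each data point gives a linear system:
  4a - 2b + c = -20
  a - b + c = -11
  c = -4
Solving the system yields a = -1, b = 6, c = -4.
So p(n) = -n^2 + 6n - 4.
The coefficient of n is 6.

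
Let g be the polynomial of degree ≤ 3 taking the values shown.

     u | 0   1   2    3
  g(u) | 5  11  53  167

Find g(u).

g(u) = 6u^3 + 5

Write g(u) = au^3 + bu^2 + cu + d. Substituting each data point gives a linear system:
  d = 5
  a + b + c + d = 11
  8a + 4b + 2c + d = 53
  27a + 9b + 3c + d = 167
Solving the system yields a = 6, b = 0, c = 0, d = 5.
So g(u) = 6u³ + 5.
Check: g(1) = 11. ✓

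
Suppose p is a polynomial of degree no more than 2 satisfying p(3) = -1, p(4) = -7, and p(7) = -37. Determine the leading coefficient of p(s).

-1

Write p(s) = as^2 + bs + c. Substituting each data point gives a linear system:
  9a + 3b + c = -1
  16a + 4b + c = -7
  49a + 7b + c = -37
Solving the system yields a = -1, b = 1, c = 5.
So p(s) = -s^2 + s + 5.
The leading coefficient is -1.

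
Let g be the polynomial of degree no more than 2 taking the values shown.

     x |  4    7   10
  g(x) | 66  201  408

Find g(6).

Forward differences of the values at x = 4, 7, 10:
  g  : 66  201  408
  Δ  : 135  207
  Δ^2: 72
The second differences are constant, confirming degree 2.
Interpolating (Newton forward form) and evaluating at x = 6 gives g(6) = 148.

148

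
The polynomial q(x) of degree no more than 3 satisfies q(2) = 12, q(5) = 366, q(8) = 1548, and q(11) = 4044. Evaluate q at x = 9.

2210

Using the Lagrange interpolation formula with nodes 2, 5, 8, 11:
  L_0(x) = (x - 5)(x - 8)(x - 11) / -162
  L_1(x) = (x - 2)(x - 8)(x - 11) / 54
  L_2(x) = (x - 2)(x - 5)(x - 11) / -54
  L_3(x) = (x - 2)(x - 5)(x - 8) / 162
Then q(x) = 12·L_0(x) + 366·L_1(x) + 1548·L_2(x) + 4044·L_3(x).
Expanding and collecting terms gives q(x) = 3x³ + x² - 6x - 4.
Evaluating at x = 9: q(9) = 2210.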